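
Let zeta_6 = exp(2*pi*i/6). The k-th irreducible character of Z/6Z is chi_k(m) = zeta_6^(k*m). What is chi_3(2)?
chi_3(2) = zeta_6^6 = 1

Explanation: chi_3(2) = zeta_6^(3*2) = zeta_6^6. Since zeta_6^6 = 1, this equals zeta_6^0 = exp(2*pi*i*0/6) = 1.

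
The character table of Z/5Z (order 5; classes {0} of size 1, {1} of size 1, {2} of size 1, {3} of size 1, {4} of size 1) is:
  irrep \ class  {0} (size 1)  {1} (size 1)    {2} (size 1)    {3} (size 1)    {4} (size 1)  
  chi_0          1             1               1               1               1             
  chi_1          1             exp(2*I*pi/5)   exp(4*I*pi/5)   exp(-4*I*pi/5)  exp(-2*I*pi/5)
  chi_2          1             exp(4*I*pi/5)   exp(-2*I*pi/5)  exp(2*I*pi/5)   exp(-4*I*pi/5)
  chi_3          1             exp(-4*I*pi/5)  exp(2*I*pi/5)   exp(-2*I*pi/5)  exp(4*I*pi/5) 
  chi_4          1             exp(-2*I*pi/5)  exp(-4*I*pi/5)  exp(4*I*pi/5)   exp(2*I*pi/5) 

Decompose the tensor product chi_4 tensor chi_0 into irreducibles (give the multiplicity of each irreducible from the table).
chi_4 tensor chi_0 = chi_4 (all other irreducibles have multiplicity 0).

Solution. The character of a tensor product is the pointwise product (chi_4 * chi_0)(C) = chi_4(C) * chi_0(C):
  {0}: (1)*(1), {1}: (exp(-2*I*pi/5))*(1), {2}: (exp(-4*I*pi/5))*(1), {3}: (exp(4*I*pi/5))*(1), {4}: (exp(2*I*pi/5))*(1)
so (chi_4 * chi_0) takes values
  {0} -> 1, {1} -> exp(-2*I*pi/5), {2} -> exp(-4*I*pi/5), {3} -> exp(4*I*pi/5), {4} -> exp(2*I*pi/5).
Now take the inner product of this character with each irreducible chi from the table, <chi_4*chi_0, chi> = (1/5) sum_C |C| (chi_4*chi_0)(C) conj(chi(C)):
  <chi_4*chi_0, chi_0> = (1/5)[1*(1)*conj(1) + 1*(exp(-2*I*pi/5))*conj(1) + 1*(exp(-4*I*pi/5))*conj(1) + 1*(exp(4*I*pi/5))*conj(1) + 1*(exp(2*I*pi/5))*conj(1)]
      = (1/5)[(1) + (exp(-2*I*pi/5)) + (exp(-4*I*pi/5)) + (exp(4*I*pi/5)) + (exp(2*I*pi/5))] = 0/5 = 0
  <chi_4*chi_0, chi_1> = (1/5)[1*(1)*conj(1) + 1*(exp(-2*I*pi/5))*conj(exp(2*I*pi/5)) + 1*(exp(-4*I*pi/5))*conj(exp(4*I*pi/5)) + 1*(exp(4*I*pi/5))*conj(exp(-4*I*pi/5)) + 1*(exp(2*I*pi/5))*conj(exp(-2*I*pi/5))]
      = (1/5)[(1) + (exp(-4*I*pi/5)) + (exp(2*I*pi/5)) + (exp(-2*I*pi/5)) + (exp(4*I*pi/5))] = 0/5 = 0
  <chi_4*chi_0, chi_2> = (1/5)[1*(1)*conj(1) + 1*(exp(-2*I*pi/5))*conj(exp(4*I*pi/5)) + 1*(exp(-4*I*pi/5))*conj(exp(-2*I*pi/5)) + 1*(exp(4*I*pi/5))*conj(exp(2*I*pi/5)) + 1*(exp(2*I*pi/5))*conj(exp(-4*I*pi/5))]
      = (1/5)[(1) + (exp(4*I*pi/5)) + (exp(-2*I*pi/5)) + (exp(2*I*pi/5)) + (exp(-4*I*pi/5))] = 0/5 = 0
  <chi_4*chi_0, chi_3> = (1/5)[1*(1)*conj(1) + 1*(exp(-2*I*pi/5))*conj(exp(-4*I*pi/5)) + 1*(exp(-4*I*pi/5))*conj(exp(2*I*pi/5)) + 1*(exp(4*I*pi/5))*conj(exp(-2*I*pi/5)) + 1*(exp(2*I*pi/5))*conj(exp(4*I*pi/5))]
      = (1/5)[(1) + (exp(2*I*pi/5)) + (exp(4*I*pi/5)) + (exp(-4*I*pi/5)) + (exp(-2*I*pi/5))] = 0/5 = 0
  <chi_4*chi_0, chi_4> = (1/5)[1*(1)*conj(1) + 1*(exp(-2*I*pi/5))*conj(exp(-2*I*pi/5)) + 1*(exp(-4*I*pi/5))*conj(exp(-4*I*pi/5)) + 1*(exp(4*I*pi/5))*conj(exp(4*I*pi/5)) + 1*(exp(2*I*pi/5))*conj(exp(2*I*pi/5))]
      = (1/5)[(1) + (1) + (1) + (1) + (1)] = 5/5 = 1
(Exp terms are combined using exp(i*s)*conj(exp(i*t)) = exp(i*(s-t)), and sums of them are collapsed using the identity that for every m > 1 the m distinct m-th roots of unity sum to 0, e.g. 1 + exp(2*I*pi/3) + exp(-2*I*pi/3) = 0.)
Hence the multiplicities are chi_4: 1. Dimension check: dim(chi_4)*dim(chi_0) = 1*1 = 1 and sum (mult * dim) = 1*1 = 1.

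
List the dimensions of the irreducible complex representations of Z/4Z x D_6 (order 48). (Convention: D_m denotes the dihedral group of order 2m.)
Dimensions: 1, 1, 1, 1, 1, 1, 1, 1, 1, 1, 1, 1, 1, 1, 1, 1, 2, 2, 2, 2, 2, 2, 2, 2

There are 24 irreducibles (= number of conjugacy classes). Their dimensions d_i satisfy sum d_i^2 = |G| = 48: 1 + 1 + 1 + 1 + 1 + 1 + 1 + 1 + 1 + 1 + 1 + 1 + 1 + 1 + 1 + 1 + 4 + 4 + 4 + 4 + 4 + 4 + 4 + 4 = 48. (For the product with Z/4Z: each of the 4 1-dim characters of Z/4Z tensors with each irrep of D_6, giving 4 copies of each D_6-dimension.)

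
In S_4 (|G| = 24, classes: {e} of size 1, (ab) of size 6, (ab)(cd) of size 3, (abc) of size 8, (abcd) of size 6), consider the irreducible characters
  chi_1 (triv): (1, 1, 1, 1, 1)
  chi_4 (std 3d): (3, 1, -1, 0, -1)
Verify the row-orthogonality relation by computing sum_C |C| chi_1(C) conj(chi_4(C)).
Sum = 0; so <chi_1, chi_4> = 0 (distinct irreducibles are orthogonal).

Details: Compute term by term over conjugacy classes (|C| * chi_1(C) * conj(chi_4(C))):
  1*(1)*conj(3) + 6*(1)*conj(1) + 3*(1)*conj(-1) + 8*(1)*conj(0) + 6*(1)*conj(-1)
  = (3) + (6) + (-3) + (0) + (-6)
  = 0.
Dividing by |G| = 24 gives 0/24 = 0, matching the row-orthogonality relation <chi_1, chi_4> = [chi_1 = chi_4].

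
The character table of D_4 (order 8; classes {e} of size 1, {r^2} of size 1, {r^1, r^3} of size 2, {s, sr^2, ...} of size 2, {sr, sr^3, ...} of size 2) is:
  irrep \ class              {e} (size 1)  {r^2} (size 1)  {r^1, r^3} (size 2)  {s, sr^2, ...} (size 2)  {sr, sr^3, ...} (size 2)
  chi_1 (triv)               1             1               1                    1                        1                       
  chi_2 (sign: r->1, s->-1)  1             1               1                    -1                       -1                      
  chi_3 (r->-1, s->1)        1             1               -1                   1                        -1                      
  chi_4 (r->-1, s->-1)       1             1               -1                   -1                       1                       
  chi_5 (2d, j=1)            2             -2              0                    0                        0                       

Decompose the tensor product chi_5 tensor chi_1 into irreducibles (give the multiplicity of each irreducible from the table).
chi_5 tensor chi_1 = chi_5 (all other irreducibles have multiplicity 0).

Why: The character of a tensor product is the pointwise product (chi_5 * chi_1)(C) = chi_5(C) * chi_1(C):
  {e}: (2)*(1), {r^2}: (-2)*(1), {r^1, r^3}: (0)*(1), {s, sr^2, ...}: (0)*(1), {sr, sr^3, ...}: (0)*(1)
so (chi_5 * chi_1) takes values
  {e} -> 2, {r^2} -> -2, {r^1, r^3} -> 0, {s, sr^2, ...} -> 0, {sr, sr^3, ...} -> 0.
Now take the inner product of this character with each irreducible chi from the table, <chi_5*chi_1, chi> = (1/8) sum_C |C| (chi_5*chi_1)(C) conj(chi(C)):
  <chi_5*chi_1, chi_1> = (1/8)[1*(2)*conj(1) + 1*(-2)*conj(1) + 2*(0)*conj(1) + 2*(0)*conj(1) + 2*(0)*conj(1)]
      = (1/8)[(2) + (-2) + (0) + (0) + (0)] = 0/8 = 0
  <chi_5*chi_1, chi_2> = (1/8)[1*(2)*conj(1) + 1*(-2)*conj(1) + 2*(0)*conj(1) + 2*(0)*conj(-1) + 2*(0)*conj(-1)]
      = (1/8)[(2) + (-2) + (0) + (0) + (0)] = 0/8 = 0
  <chi_5*chi_1, chi_3> = (1/8)[1*(2)*conj(1) + 1*(-2)*conj(1) + 2*(0)*conj(-1) + 2*(0)*conj(1) + 2*(0)*conj(-1)]
      = (1/8)[(2) + (-2) + (0) + (0) + (0)] = 0/8 = 0
  <chi_5*chi_1, chi_4> = (1/8)[1*(2)*conj(1) + 1*(-2)*conj(1) + 2*(0)*conj(-1) + 2*(0)*conj(-1) + 2*(0)*conj(1)]
      = (1/8)[(2) + (-2) + (0) + (0) + (0)] = 0/8 = 0
  <chi_5*chi_1, chi_5> = (1/8)[1*(2)*conj(2) + 1*(-2)*conj(-2) + 2*(0)*conj(0) + 2*(0)*conj(0) + 2*(0)*conj(0)]
      = (1/8)[(4) + (4) + (0) + (0) + (0)] = 8/8 = 1
Hence the multiplicities are chi_5: 1. Dimension check: dim(chi_5)*dim(chi_1) = 2*1 = 2 and sum (mult * dim) = 1*2 = 2.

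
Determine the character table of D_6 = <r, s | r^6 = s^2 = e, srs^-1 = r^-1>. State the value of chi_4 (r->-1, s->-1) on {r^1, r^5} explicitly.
Conjugacy classes: {e} of size 1, {r^3} of size 1, {r^1, r^5} of size 2, {r^2, r^4} of size 2, {s, sr^2, ...} of size 3, {sr, sr^3, ...} of size 3.
Character table:
  irrep \ class              {e} (size 1)  {r^3} (size 1)  {r^1, r^5} (size 2)  {r^2, r^4} (size 2)  {s, sr^2, ...} (size 3)  {sr, sr^3, ...} (size 3)
  chi_1 (triv)               1             1               1                    1                    1                        1                       
  chi_2 (sign: r->1, s->-1)  1             1               1                    1                    -1                       -1                      
  chi_3 (r->-1, s->1)        1             -1              -1                   1                    1                        -1                      
  chi_4 (r->-1, s->-1)       1             -1              -1                   1                    -1                       1                       
  chi_5 (2d, j=1)            2             -2              1                    -1                   0                        0                       
  chi_6 (2d, j=2)            2             2               -1                   -1                   0                        0                       

Spot check: chi_4 (r->-1, s->-1) on {r^1, r^5} = -1.

D_6 has order 2*6 = 12 with 6 conjugacy classes, hence 6 irreducibles. Sum of squared dims 1 + 1 + 1 + 1 + 4 + 4 = 12 = |G|. Linear characters come from the abelianisation; the 2-dimensional irreps have character r^k -> 2*cos(2*pi*j*k/6), reflections -> 0.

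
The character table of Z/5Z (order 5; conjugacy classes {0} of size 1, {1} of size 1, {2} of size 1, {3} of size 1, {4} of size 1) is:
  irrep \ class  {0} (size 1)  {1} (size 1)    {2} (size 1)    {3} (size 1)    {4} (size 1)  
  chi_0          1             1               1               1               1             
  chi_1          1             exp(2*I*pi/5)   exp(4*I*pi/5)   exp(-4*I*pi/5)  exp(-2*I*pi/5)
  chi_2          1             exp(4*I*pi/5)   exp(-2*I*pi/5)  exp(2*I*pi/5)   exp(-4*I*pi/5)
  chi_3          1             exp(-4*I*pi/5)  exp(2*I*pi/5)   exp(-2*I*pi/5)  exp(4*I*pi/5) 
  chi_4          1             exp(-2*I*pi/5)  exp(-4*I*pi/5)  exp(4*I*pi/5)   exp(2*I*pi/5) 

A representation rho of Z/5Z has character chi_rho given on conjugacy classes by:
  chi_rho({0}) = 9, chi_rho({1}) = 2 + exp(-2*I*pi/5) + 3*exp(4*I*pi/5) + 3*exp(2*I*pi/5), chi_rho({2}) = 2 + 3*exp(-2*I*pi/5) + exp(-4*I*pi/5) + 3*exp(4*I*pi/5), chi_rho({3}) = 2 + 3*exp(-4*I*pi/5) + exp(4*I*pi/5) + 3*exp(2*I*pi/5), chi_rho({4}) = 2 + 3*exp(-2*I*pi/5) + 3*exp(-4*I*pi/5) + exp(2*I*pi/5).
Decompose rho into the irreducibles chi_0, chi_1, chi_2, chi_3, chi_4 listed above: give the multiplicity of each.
Multiplicities: chi_0: 2, chi_1: 3, chi_2: 3, chi_3: 0, chi_4: 1.

Derivation: Use <chi_rho, chi> = (1/|G|) sum_C |C| * chi_rho(C) * conj(chi(C)) with |G| = 5 for each irreducible chi in the table:
  <chi_rho, chi_0> = (1/5)[1*(9)*conj(1) + 1*(2 + exp(-2*I*pi/5) + 3*exp(4*I*pi/5) + 3*exp(2*I*pi/5))*conj(1) + 1*(2 + 3*exp(-2*I*pi/5) + exp(-4*I*pi/5) + 3*exp(4*I*pi/5))*conj(1) + 1*(2 + 3*exp(-4*I*pi/5) + exp(4*I*pi/5) + 3*exp(2*I*pi/5))*conj(1) + 1*(2 + 3*exp(-2*I*pi/5) + 3*exp(-4*I*pi/5) + exp(2*I*pi/5))*conj(1)]
      = (1/5)[(9) + (2 + exp(-2*I*pi/5) + 3*exp(4*I*pi/5) + 3*exp(2*I*pi/5)) + (2 + 3*exp(-2*I*pi/5) + exp(-4*I*pi/5) + 3*exp(4*I*pi/5)) + (2 + 3*exp(-4*I*pi/5) + exp(4*I*pi/5) + 3*exp(2*I*pi/5)) + (2 + 3*exp(-2*I*pi/5) + 3*exp(-4*I*pi/5) + exp(2*I*pi/5))] = 10/5 = 2
  <chi_rho, chi_1> = (1/5)[1*(9)*conj(1) + 1*(2 + exp(-2*I*pi/5) + 3*exp(4*I*pi/5) + 3*exp(2*I*pi/5))*conj(exp(2*I*pi/5)) + 1*(2 + 3*exp(-2*I*pi/5) + exp(-4*I*pi/5) + 3*exp(4*I*pi/5))*conj(exp(4*I*pi/5)) + 1*(2 + 3*exp(-4*I*pi/5) + exp(4*I*pi/5) + 3*exp(2*I*pi/5))*conj(exp(-4*I*pi/5)) + 1*(2 + 3*exp(-2*I*pi/5) + 3*exp(-4*I*pi/5) + exp(2*I*pi/5))*conj(exp(-2*I*pi/5))]
      = (1/5)[(9) + (3 + 2*exp(-2*I*pi/5) + exp(-4*I*pi/5) + 3*exp(2*I*pi/5)) + (3 + 2*exp(-4*I*pi/5) + exp(2*I*pi/5) + 3*exp(4*I*pi/5)) + (3 + 3*exp(-4*I*pi/5) + exp(-2*I*pi/5) + 2*exp(4*I*pi/5)) + (3 + 3*exp(-2*I*pi/5) + exp(4*I*pi/5) + 2*exp(2*I*pi/5))] = 15/5 = 3
  <chi_rho, chi_2> = (1/5)[1*(9)*conj(1) + 1*(2 + exp(-2*I*pi/5) + 3*exp(4*I*pi/5) + 3*exp(2*I*pi/5))*conj(exp(4*I*pi/5)) + 1*(2 + 3*exp(-2*I*pi/5) + exp(-4*I*pi/5) + 3*exp(4*I*pi/5))*conj(exp(-2*I*pi/5)) + 1*(2 + 3*exp(-4*I*pi/5) + exp(4*I*pi/5) + 3*exp(2*I*pi/5))*conj(exp(2*I*pi/5)) + 1*(2 + 3*exp(-2*I*pi/5) + 3*exp(-4*I*pi/5) + exp(2*I*pi/5))*conj(exp(-4*I*pi/5))]
      = (1/5)[(9) + (3 + 3*exp(-2*I*pi/5) + 2*exp(-4*I*pi/5) + exp(4*I*pi/5)) + (3 + 3*exp(-4*I*pi/5) + exp(-2*I*pi/5) + 2*exp(2*I*pi/5)) + (3 + 2*exp(-2*I*pi/5) + exp(2*I*pi/5) + 3*exp(4*I*pi/5)) + (3 + exp(-4*I*pi/5) + 2*exp(4*I*pi/5) + 3*exp(2*I*pi/5))] = 15/5 = 3
  <chi_rho, chi_3> = (1/5)[1*(9)*conj(1) + 1*(2 + exp(-2*I*pi/5) + 3*exp(4*I*pi/5) + 3*exp(2*I*pi/5))*conj(exp(-4*I*pi/5)) + 1*(2 + 3*exp(-2*I*pi/5) + exp(-4*I*pi/5) + 3*exp(4*I*pi/5))*conj(exp(2*I*pi/5)) + 1*(2 + 3*exp(-4*I*pi/5) + exp(4*I*pi/5) + 3*exp(2*I*pi/5))*conj(exp(-2*I*pi/5)) + 1*(2 + 3*exp(-2*I*pi/5) + 3*exp(-4*I*pi/5) + exp(2*I*pi/5))*conj(exp(4*I*pi/5))]
      = (1/5)[(9) + (3*exp(-2*I*pi/5) + 3*exp(-4*I*pi/5) + exp(2*I*pi/5) + 2*exp(4*I*pi/5)) + (2*exp(-2*I*pi/5) + 3*exp(-4*I*pi/5) + exp(4*I*pi/5) + 3*exp(2*I*pi/5)) + (3*exp(-2*I*pi/5) + exp(-4*I*pi/5) + 3*exp(4*I*pi/5) + 2*exp(2*I*pi/5)) + (2*exp(-4*I*pi/5) + exp(-2*I*pi/5) + 3*exp(4*I*pi/5) + 3*exp(2*I*pi/5))] = 0/5 = 0
  <chi_rho, chi_4> = (1/5)[1*(9)*conj(1) + 1*(2 + exp(-2*I*pi/5) + 3*exp(4*I*pi/5) + 3*exp(2*I*pi/5))*conj(exp(-2*I*pi/5)) + 1*(2 + 3*exp(-2*I*pi/5) + exp(-4*I*pi/5) + 3*exp(4*I*pi/5))*conj(exp(-4*I*pi/5)) + 1*(2 + 3*exp(-4*I*pi/5) + exp(4*I*pi/5) + 3*exp(2*I*pi/5))*conj(exp(4*I*pi/5)) + 1*(2 + 3*exp(-2*I*pi/5) + 3*exp(-4*I*pi/5) + exp(2*I*pi/5))*conj(exp(2*I*pi/5))]
      = (1/5)[(9) + (1 + 3*exp(-4*I*pi/5) + 3*exp(4*I*pi/5) + 2*exp(2*I*pi/5)) + (1 + 3*exp(-2*I*pi/5) + 2*exp(4*I*pi/5) + 3*exp(2*I*pi/5)) + (1 + 3*exp(-2*I*pi/5) + 2*exp(-4*I*pi/5) + 3*exp(2*I*pi/5)) + (1 + 2*exp(-2*I*pi/5) + 3*exp(-4*I*pi/5) + 3*exp(4*I*pi/5))] = 5/5 = 1
(Exp terms are combined using exp(i*s)*conj(exp(i*t)) = exp(i*(s-t)), and sums of them are collapsed using the identity that for every m > 1 the m distinct m-th roots of unity sum to 0, e.g. 1 + exp(2*I*pi/3) + exp(-2*I*pi/3) = 0.)
Dimension check: dim(rho) = sum (mult * dim) = 2*1 + 3*1 + 3*1 + 0*1 + 1*1 = 9 = chi_rho(e) = 9.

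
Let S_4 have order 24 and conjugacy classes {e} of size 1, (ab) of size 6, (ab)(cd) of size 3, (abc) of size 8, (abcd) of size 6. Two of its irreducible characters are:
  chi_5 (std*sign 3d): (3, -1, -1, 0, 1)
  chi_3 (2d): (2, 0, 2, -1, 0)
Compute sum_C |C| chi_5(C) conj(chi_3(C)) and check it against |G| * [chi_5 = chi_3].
Sum = 0; so <chi_5, chi_3> = 0 (distinct irreducibles are orthogonal).

Derivation: Compute term by term over conjugacy classes (|C| * chi_5(C) * conj(chi_3(C))):
  1*(3)*conj(2) + 6*(-1)*conj(0) + 3*(-1)*conj(2) + 8*(0)*conj(-1) + 6*(1)*conj(0)
  = (6) + (0) + (-6) + (0) + (0)
  = 0.
Dividing by |G| = 24 gives 0/24 = 0, matching the row-orthogonality relation <chi_5, chi_3> = [chi_5 = chi_3].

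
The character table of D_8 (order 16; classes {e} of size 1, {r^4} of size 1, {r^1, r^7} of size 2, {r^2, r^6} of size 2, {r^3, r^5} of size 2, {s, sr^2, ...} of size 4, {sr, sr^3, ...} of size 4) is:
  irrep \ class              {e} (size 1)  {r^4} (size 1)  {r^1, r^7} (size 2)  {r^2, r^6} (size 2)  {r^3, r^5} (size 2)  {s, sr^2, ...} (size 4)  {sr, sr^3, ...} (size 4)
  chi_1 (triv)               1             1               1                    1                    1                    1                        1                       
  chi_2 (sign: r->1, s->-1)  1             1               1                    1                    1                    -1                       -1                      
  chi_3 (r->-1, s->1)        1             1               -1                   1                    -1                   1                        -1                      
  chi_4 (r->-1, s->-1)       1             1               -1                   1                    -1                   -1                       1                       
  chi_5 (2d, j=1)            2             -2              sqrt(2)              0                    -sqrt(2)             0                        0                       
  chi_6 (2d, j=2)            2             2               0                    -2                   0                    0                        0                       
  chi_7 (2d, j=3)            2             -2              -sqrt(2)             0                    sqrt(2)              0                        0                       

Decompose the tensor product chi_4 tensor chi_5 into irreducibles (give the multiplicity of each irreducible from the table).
chi_4 tensor chi_5 = chi_7 (all other irreducibles have multiplicity 0).

Argument: The character of a tensor product is the pointwise product (chi_4 * chi_5)(C) = chi_4(C) * chi_5(C):
  {e}: (1)*(2), {r^4}: (1)*(-2), {r^1, r^7}: (-1)*(sqrt(2)), {r^2, r^6}: (1)*(0), {r^3, r^5}: (-1)*(-sqrt(2)), {s, sr^2, ...}: (-1)*(0), {sr, sr^3, ...}: (1)*(0)
so (chi_4 * chi_5) takes values
  {e} -> 2, {r^4} -> -2, {r^1, r^7} -> -sqrt(2), {r^2, r^6} -> 0, {r^3, r^5} -> sqrt(2), {s, sr^2, ...} -> 0, {sr, sr^3, ...} -> 0.
Now take the inner product of this character with each irreducible chi from the table, <chi_4*chi_5, chi> = (1/16) sum_C |C| (chi_4*chi_5)(C) conj(chi(C)):
  <chi_4*chi_5, chi_1> = (1/16)[1*(2)*conj(1) + 1*(-2)*conj(1) + 2*(-sqrt(2))*conj(1) + 2*(0)*conj(1) + 2*(sqrt(2))*conj(1) + 4*(0)*conj(1) + 4*(0)*conj(1)]
      = (1/16)[(2) + (-2) + (-2*sqrt(2)) + (0) + (2*sqrt(2)) + (0) + (0)] = 0/16 = 0
  <chi_4*chi_5, chi_2> = (1/16)[1*(2)*conj(1) + 1*(-2)*conj(1) + 2*(-sqrt(2))*conj(1) + 2*(0)*conj(1) + 2*(sqrt(2))*conj(1) + 4*(0)*conj(-1) + 4*(0)*conj(-1)]
      = (1/16)[(2) + (-2) + (-2*sqrt(2)) + (0) + (2*sqrt(2)) + (0) + (0)] = 0/16 = 0
  <chi_4*chi_5, chi_3> = (1/16)[1*(2)*conj(1) + 1*(-2)*conj(1) + 2*(-sqrt(2))*conj(-1) + 2*(0)*conj(1) + 2*(sqrt(2))*conj(-1) + 4*(0)*conj(1) + 4*(0)*conj(-1)]
      = (1/16)[(2) + (-2) + (2*sqrt(2)) + (0) + (-2*sqrt(2)) + (0) + (0)] = 0/16 = 0
  <chi_4*chi_5, chi_4> = (1/16)[1*(2)*conj(1) + 1*(-2)*conj(1) + 2*(-sqrt(2))*conj(-1) + 2*(0)*conj(1) + 2*(sqrt(2))*conj(-1) + 4*(0)*conj(-1) + 4*(0)*conj(1)]
      = (1/16)[(2) + (-2) + (2*sqrt(2)) + (0) + (-2*sqrt(2)) + (0) + (0)] = 0/16 = 0
  <chi_4*chi_5, chi_5> = (1/16)[1*(2)*conj(2) + 1*(-2)*conj(-2) + 2*(-sqrt(2))*conj(sqrt(2)) + 2*(0)*conj(0) + 2*(sqrt(2))*conj(-sqrt(2)) + 4*(0)*conj(0) + 4*(0)*conj(0)]
      = (1/16)[(4) + (4) + (-4) + (0) + (-4) + (0) + (0)] = 0/16 = 0
  <chi_4*chi_5, chi_6> = (1/16)[1*(2)*conj(2) + 1*(-2)*conj(2) + 2*(-sqrt(2))*conj(0) + 2*(0)*conj(-2) + 2*(sqrt(2))*conj(0) + 4*(0)*conj(0) + 4*(0)*conj(0)]
      = (1/16)[(4) + (-4) + (0) + (0) + (0) + (0) + (0)] = 0/16 = 0
  <chi_4*chi_5, chi_7> = (1/16)[1*(2)*conj(2) + 1*(-2)*conj(-2) + 2*(-sqrt(2))*conj(-sqrt(2)) + 2*(0)*conj(0) + 2*(sqrt(2))*conj(sqrt(2)) + 4*(0)*conj(0) + 4*(0)*conj(0)]
      = (1/16)[(4) + (4) + (4) + (0) + (4) + (0) + (0)] = 16/16 = 1
Hence the multiplicities are chi_7: 1. Dimension check: dim(chi_4)*dim(chi_5) = 1*2 = 2 and sum (mult * dim) = 1*2 = 2.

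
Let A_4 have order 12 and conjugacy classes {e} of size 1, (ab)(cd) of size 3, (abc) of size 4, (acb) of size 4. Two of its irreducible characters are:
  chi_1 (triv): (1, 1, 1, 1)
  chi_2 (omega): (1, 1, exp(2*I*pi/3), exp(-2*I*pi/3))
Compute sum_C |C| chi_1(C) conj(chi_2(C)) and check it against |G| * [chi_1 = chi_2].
Sum = 0; so <chi_1, chi_2> = 0 (distinct irreducibles are orthogonal).

Details: Compute term by term over conjugacy classes (|C| * chi_1(C) * conj(chi_2(C))):
  1*(1)*conj(1) + 3*(1)*conj(1) + 4*(1)*conj(exp(2*I*pi/3)) + 4*(1)*conj(exp(-2*I*pi/3))
  = (1) + (3) + (4*exp(-2*I*pi/3)) + (4*exp(2*I*pi/3))
  = 0.
(Exp terms are combined using exp(i*s)*conj(exp(i*t)) = exp(i*(s-t)), and sums of them are collapsed using the identity that for every m > 1 the m distinct m-th roots of unity sum to 0, e.g. 1 + exp(2*I*pi/3) + exp(-2*I*pi/3) = 0.)
Dividing by |G| = 12 gives 0/12 = 0, matching the row-orthogonality relation <chi_1, chi_2> = [chi_1 = chi_2].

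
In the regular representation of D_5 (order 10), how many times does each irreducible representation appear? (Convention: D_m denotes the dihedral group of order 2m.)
Each irreducible V_i of dimension d_i appears with multiplicity d_i, i.e. rho_reg = (direct sum over all irreducibles V_i) d_i V_i. The irreducible dimensions for D_5 are 1, 1, 2, 2: 2 irreducibles of dimension 1, each with multiplicity 1; 2 irreducibles of dimension 2, each with multiplicity 2. Total dimension 2*1*1 + 2*2*2 = 10 = |G|.

Working: General theorem: in the regular representation of a finite group G, each irreducible appears with multiplicity equal to its dimension. Check: dim(rho_reg) = sum d_i^2 = 1 + 1 + 4 + 4 = 10 = |G|.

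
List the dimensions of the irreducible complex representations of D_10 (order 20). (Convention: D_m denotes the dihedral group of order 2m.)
Dimensions: 1, 1, 1, 1, 2, 2, 2, 2

Derivation: There are 8 irreducibles (= number of conjugacy classes). Their dimensions d_i satisfy sum d_i^2 = |G| = 20: 1 + 1 + 1 + 1 + 4 + 4 + 4 + 4 = 20.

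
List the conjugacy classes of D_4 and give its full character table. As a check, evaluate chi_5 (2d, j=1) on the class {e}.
Conjugacy classes: {e} of size 1, {r^2} of size 1, {r^1, r^3} of size 2, {s, sr^2, ...} of size 2, {sr, sr^3, ...} of size 2.
Character table:
  irrep \ class              {e} (size 1)  {r^2} (size 1)  {r^1, r^3} (size 2)  {s, sr^2, ...} (size 2)  {sr, sr^3, ...} (size 2)
  chi_1 (triv)               1             1               1                    1                        1                       
  chi_2 (sign: r->1, s->-1)  1             1               1                    -1                       -1                      
  chi_3 (r->-1, s->1)        1             1               -1                   1                        -1                      
  chi_4 (r->-1, s->-1)       1             1               -1                   -1                       1                       
  chi_5 (2d, j=1)            2             -2              0                    0                        0                       

Spot check: chi_5 (2d, j=1) on {e} = 2.

Proof sketch: D_4 has order 2*4 = 8 with 5 conjugacy classes, hence 5 irreducibles. Sum of squared dims 1 + 1 + 1 + 1 + 4 = 8 = |G|. Linear characters come from the abelianisation; the 2-dimensional irreps have character r^k -> 2*cos(2*pi*j*k/4), reflections -> 0.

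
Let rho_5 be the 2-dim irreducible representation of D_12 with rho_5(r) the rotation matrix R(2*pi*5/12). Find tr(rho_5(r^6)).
chi_{rho_5}(r^6) = 2*cos(2*pi*5*6/12) = -2

Argument: rho_5(r^6) is rotation by angle 2*pi*5*6/12, whose trace is 2*cos(2*pi*5*6/12) = -2.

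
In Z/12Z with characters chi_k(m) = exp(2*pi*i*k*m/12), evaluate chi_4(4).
chi_4(4) = zeta_12^16 = exp(2*I*pi/3)

Argument: chi_4(4) = zeta_12^(4*4) = zeta_12^16. Since zeta_12^12 = 1, this equals zeta_12^4 = exp(2*pi*i*4/12) = exp(2*I*pi/3).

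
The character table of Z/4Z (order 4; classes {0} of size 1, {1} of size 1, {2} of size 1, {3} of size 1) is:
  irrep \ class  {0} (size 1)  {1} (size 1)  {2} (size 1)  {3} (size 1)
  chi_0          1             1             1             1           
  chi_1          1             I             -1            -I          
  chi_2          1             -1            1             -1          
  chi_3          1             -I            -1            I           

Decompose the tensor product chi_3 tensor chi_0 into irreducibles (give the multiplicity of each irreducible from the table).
chi_3 tensor chi_0 = chi_3 (all other irreducibles have multiplicity 0).

Proof sketch: The character of a tensor product is the pointwise product (chi_3 * chi_0)(C) = chi_3(C) * chi_0(C):
  {0}: (1)*(1), {1}: (-I)*(1), {2}: (-1)*(1), {3}: (I)*(1)
so (chi_3 * chi_0) takes values
  {0} -> 1, {1} -> -I, {2} -> -1, {3} -> I.
Now take the inner product of this character with each irreducible chi from the table, <chi_3*chi_0, chi> = (1/4) sum_C |C| (chi_3*chi_0)(C) conj(chi(C)):
  <chi_3*chi_0, chi_0> = (1/4)[1*(1)*conj(1) + 1*(-I)*conj(1) + 1*(-1)*conj(1) + 1*(I)*conj(1)]
      = (1/4)[(1) + (-I) + (-1) + (I)] = 0/4 = 0
  <chi_3*chi_0, chi_1> = (1/4)[1*(1)*conj(1) + 1*(-I)*conj(I) + 1*(-1)*conj(-1) + 1*(I)*conj(-I)]
      = (1/4)[(1) + (-1) + (1) + (-1)] = 0/4 = 0
  <chi_3*chi_0, chi_2> = (1/4)[1*(1)*conj(1) + 1*(-I)*conj(-1) + 1*(-1)*conj(1) + 1*(I)*conj(-1)]
      = (1/4)[(1) + (I) + (-1) + (-I)] = 0/4 = 0
  <chi_3*chi_0, chi_3> = (1/4)[1*(1)*conj(1) + 1*(-I)*conj(-I) + 1*(-1)*conj(-1) + 1*(I)*conj(I)]
      = (1/4)[(1) + (1) + (1) + (1)] = 4/4 = 1
(Exp terms are combined using exp(i*s)*conj(exp(i*t)) = exp(i*(s-t)), and sums of them are collapsed using the identity that for every m > 1 the m distinct m-th roots of unity sum to 0, e.g. 1 + exp(2*I*pi/3) + exp(-2*I*pi/3) = 0.)
Hence the multiplicities are chi_3: 1. Dimension check: dim(chi_3)*dim(chi_0) = 1*1 = 1 and sum (mult * dim) = 1*1 = 1.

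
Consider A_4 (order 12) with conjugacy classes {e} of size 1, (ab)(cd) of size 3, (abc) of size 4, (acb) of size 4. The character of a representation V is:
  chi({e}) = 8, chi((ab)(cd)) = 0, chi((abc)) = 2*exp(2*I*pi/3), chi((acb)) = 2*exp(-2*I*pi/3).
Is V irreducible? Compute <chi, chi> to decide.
Not irreducible (reducible): <chi, chi> = 8 > 1.

Solution. <chi, chi> = (1/|G|) sum_C |C| * |chi(C)|^2 = (1/12)[1*|8|^2 + 3*|0|^2 + 4*|2*exp(2*I*pi/3)|^2 + 4*|2*exp(-2*I*pi/3)|^2]
  = (1/12)[(64) + (0) + (16) + (16)] = 96/12 = 8.
(Exp terms are combined using exp(i*s)*conj(exp(i*t)) = exp(i*(s-t)), and sums of them are collapsed using the identity that for every m > 1 the m distinct m-th roots of unity sum to 0, e.g. 1 + exp(2*I*pi/3) + exp(-2*I*pi/3) = 0.)
A character is irreducible iff <chi, chi> = 1, so this representation is reducible.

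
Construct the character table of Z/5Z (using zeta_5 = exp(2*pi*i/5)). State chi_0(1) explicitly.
Character table of Z/5Z (irreps indexed chi_0,...,chi_4 with chi_k(m) = zeta_5^(k*m), zeta_5 = exp(2*pi*i/5)):
  irrep \ class  {0} (size 1)  {1} (size 1)    {2} (size 1)    {3} (size 1)    {4} (size 1)  
  chi_0          1             1               1               1               1             
  chi_1          1             exp(2*I*pi/5)   exp(4*I*pi/5)   exp(-4*I*pi/5)  exp(-2*I*pi/5)
  chi_2          1             exp(4*I*pi/5)   exp(-2*I*pi/5)  exp(2*I*pi/5)   exp(-4*I*pi/5)
  chi_3          1             exp(-4*I*pi/5)  exp(2*I*pi/5)   exp(-2*I*pi/5)  exp(4*I*pi/5) 
  chi_4          1             exp(-2*I*pi/5)  exp(-4*I*pi/5)  exp(4*I*pi/5)   exp(2*I*pi/5) 

Spot check: chi_0(1) = zeta_5^(0*1) = zeta_5^0 = 1.

Reasoning: Z/5Z is abelian, so all 5 irreducible complex representations are 1-dimensional. They are given by chi_k(m) = zeta_5^(k*m) for k = 0,...,4. Row orthogonality: sum_m chi_k(m) conj(chi_l(m)) = 5 * [k = l].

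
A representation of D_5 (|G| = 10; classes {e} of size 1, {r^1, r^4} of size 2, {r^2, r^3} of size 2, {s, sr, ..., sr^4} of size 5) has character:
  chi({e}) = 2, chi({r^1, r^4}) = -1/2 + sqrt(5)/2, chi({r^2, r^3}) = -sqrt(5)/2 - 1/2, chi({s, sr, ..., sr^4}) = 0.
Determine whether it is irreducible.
Irreducible: <chi, chi> = 1.

Details: <chi, chi> = (1/|G|) sum_C |C| * |chi(C)|^2 = (1/10)[1*|2|^2 + 2*|-1/2 + sqrt(5)/2|^2 + 2*|-sqrt(5)/2 - 1/2|^2 + 5*|0|^2]
  = (1/10)[(4) + (3 - sqrt(5)) + (sqrt(5) + 3) + (0)] = 10/10 = 1.
A character is irreducible iff <chi, chi> = 1, so this representation is irreducible.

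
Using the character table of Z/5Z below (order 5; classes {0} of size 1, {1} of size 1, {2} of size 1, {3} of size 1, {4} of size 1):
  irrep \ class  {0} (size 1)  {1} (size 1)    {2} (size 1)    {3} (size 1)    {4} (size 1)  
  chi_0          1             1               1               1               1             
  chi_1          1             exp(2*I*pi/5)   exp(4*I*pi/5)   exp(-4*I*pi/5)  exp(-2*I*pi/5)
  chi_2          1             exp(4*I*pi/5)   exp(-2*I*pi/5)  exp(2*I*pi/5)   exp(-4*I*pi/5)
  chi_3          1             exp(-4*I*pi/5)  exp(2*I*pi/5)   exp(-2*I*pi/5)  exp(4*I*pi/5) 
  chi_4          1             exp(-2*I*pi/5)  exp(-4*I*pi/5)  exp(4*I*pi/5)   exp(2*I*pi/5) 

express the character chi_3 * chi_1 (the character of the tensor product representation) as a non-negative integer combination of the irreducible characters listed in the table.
chi_3 tensor chi_1 = chi_4 (all other irreducibles have multiplicity 0).

Explanation: The character of a tensor product is the pointwise product (chi_3 * chi_1)(C) = chi_3(C) * chi_1(C):
  {0}: (1)*(1), {1}: (exp(-4*I*pi/5))*(exp(2*I*pi/5)), {2}: (exp(2*I*pi/5))*(exp(4*I*pi/5)), {3}: (exp(-2*I*pi/5))*(exp(-4*I*pi/5)), {4}: (exp(4*I*pi/5))*(exp(-2*I*pi/5))
so (chi_3 * chi_1) takes values
  {0} -> 1, {1} -> exp(-2*I*pi/5), {2} -> exp(-4*I*pi/5), {3} -> exp(4*I*pi/5), {4} -> exp(2*I*pi/5).
Now take the inner product of this character with each irreducible chi from the table, <chi_3*chi_1, chi> = (1/5) sum_C |C| (chi_3*chi_1)(C) conj(chi(C)):
  <chi_3*chi_1, chi_0> = (1/5)[1*(1)*conj(1) + 1*(exp(-2*I*pi/5))*conj(1) + 1*(exp(-4*I*pi/5))*conj(1) + 1*(exp(4*I*pi/5))*conj(1) + 1*(exp(2*I*pi/5))*conj(1)]
      = (1/5)[(1) + (exp(-2*I*pi/5)) + (exp(-4*I*pi/5)) + (exp(4*I*pi/5)) + (exp(2*I*pi/5))] = 0/5 = 0
  <chi_3*chi_1, chi_1> = (1/5)[1*(1)*conj(1) + 1*(exp(-2*I*pi/5))*conj(exp(2*I*pi/5)) + 1*(exp(-4*I*pi/5))*conj(exp(4*I*pi/5)) + 1*(exp(4*I*pi/5))*conj(exp(-4*I*pi/5)) + 1*(exp(2*I*pi/5))*conj(exp(-2*I*pi/5))]
      = (1/5)[(1) + (exp(-4*I*pi/5)) + (exp(2*I*pi/5)) + (exp(-2*I*pi/5)) + (exp(4*I*pi/5))] = 0/5 = 0
  <chi_3*chi_1, chi_2> = (1/5)[1*(1)*conj(1) + 1*(exp(-2*I*pi/5))*conj(exp(4*I*pi/5)) + 1*(exp(-4*I*pi/5))*conj(exp(-2*I*pi/5)) + 1*(exp(4*I*pi/5))*conj(exp(2*I*pi/5)) + 1*(exp(2*I*pi/5))*conj(exp(-4*I*pi/5))]
      = (1/5)[(1) + (exp(4*I*pi/5)) + (exp(-2*I*pi/5)) + (exp(2*I*pi/5)) + (exp(-4*I*pi/5))] = 0/5 = 0
  <chi_3*chi_1, chi_3> = (1/5)[1*(1)*conj(1) + 1*(exp(-2*I*pi/5))*conj(exp(-4*I*pi/5)) + 1*(exp(-4*I*pi/5))*conj(exp(2*I*pi/5)) + 1*(exp(4*I*pi/5))*conj(exp(-2*I*pi/5)) + 1*(exp(2*I*pi/5))*conj(exp(4*I*pi/5))]
      = (1/5)[(1) + (exp(2*I*pi/5)) + (exp(4*I*pi/5)) + (exp(-4*I*pi/5)) + (exp(-2*I*pi/5))] = 0/5 = 0
  <chi_3*chi_1, chi_4> = (1/5)[1*(1)*conj(1) + 1*(exp(-2*I*pi/5))*conj(exp(-2*I*pi/5)) + 1*(exp(-4*I*pi/5))*conj(exp(-4*I*pi/5)) + 1*(exp(4*I*pi/5))*conj(exp(4*I*pi/5)) + 1*(exp(2*I*pi/5))*conj(exp(2*I*pi/5))]
      = (1/5)[(1) + (1) + (1) + (1) + (1)] = 5/5 = 1
(Exp terms are combined using exp(i*s)*conj(exp(i*t)) = exp(i*(s-t)), and sums of them are collapsed using the identity that for every m > 1 the m distinct m-th roots of unity sum to 0, e.g. 1 + exp(2*I*pi/3) + exp(-2*I*pi/3) = 0.)
Hence the multiplicities are chi_4: 1. Dimension check: dim(chi_3)*dim(chi_1) = 1*1 = 1 and sum (mult * dim) = 1*1 = 1.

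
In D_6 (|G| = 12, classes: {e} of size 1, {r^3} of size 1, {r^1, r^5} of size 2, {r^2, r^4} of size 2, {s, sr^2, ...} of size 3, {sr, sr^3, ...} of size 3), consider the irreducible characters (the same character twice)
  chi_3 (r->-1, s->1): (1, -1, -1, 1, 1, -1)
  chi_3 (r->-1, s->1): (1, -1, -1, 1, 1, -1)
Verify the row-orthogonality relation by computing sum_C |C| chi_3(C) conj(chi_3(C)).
Sum = 12 = |G| = 12; so <chi_3, chi_3> = 1 (norm-1 confirms irreducibility).

Working: Compute term by term over conjugacy classes (|C| * chi_3(C) * conj(chi_3(C))):
  1*(1)*conj(1) + 1*(-1)*conj(-1) + 2*(-1)*conj(-1) + 2*(1)*conj(1) + 3*(1)*conj(1) + 3*(-1)*conj(-1)
  = (1) + (1) + (2) + (2) + (3) + (3)
  = 12.
Dividing by |G| = 12 gives 12/12 = 1, matching the row-orthogonality relation <chi_3, chi_3> = [chi_3 = chi_3].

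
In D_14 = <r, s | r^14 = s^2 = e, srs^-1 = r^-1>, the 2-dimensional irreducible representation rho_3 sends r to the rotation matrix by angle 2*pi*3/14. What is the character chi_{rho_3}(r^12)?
chi_{rho_3}(r^12) = 2*cos(2*pi*3*12/14) = -2*cos(pi/7)

Derivation: rho_3(r^12) is rotation by angle 2*pi*3*12/14, whose trace is 2*cos(2*pi*3*12/14) = -2*cos(pi/7).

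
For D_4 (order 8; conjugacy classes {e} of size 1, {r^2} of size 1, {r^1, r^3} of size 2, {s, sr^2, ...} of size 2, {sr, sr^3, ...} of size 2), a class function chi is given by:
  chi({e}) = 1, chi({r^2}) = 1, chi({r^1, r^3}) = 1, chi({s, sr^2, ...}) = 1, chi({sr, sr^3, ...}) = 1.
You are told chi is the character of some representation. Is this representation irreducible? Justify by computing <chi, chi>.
Irreducible: <chi, chi> = 1.

<chi, chi> = (1/|G|) sum_C |C| * |chi(C)|^2 = (1/8)[1*|1|^2 + 1*|1|^2 + 2*|1|^2 + 2*|1|^2 + 2*|1|^2]
  = (1/8)[(1) + (1) + (2) + (2) + (2)] = 8/8 = 1.
A character is irreducible iff <chi, chi> = 1, so this representation is irreducible.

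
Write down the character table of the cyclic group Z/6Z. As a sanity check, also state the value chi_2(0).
Character table of Z/6Z (irreps indexed chi_0,...,chi_5 with chi_k(m) = zeta_6^(k*m), zeta_6 = exp(2*pi*i/6)):
  irrep \ class  {0} (size 1)  {1} (size 1)    {2} (size 1)    {3} (size 1)  {4} (size 1)    {5} (size 1)  
  chi_0          1             1               1               1             1               1             
  chi_1          1             exp(I*pi/3)     exp(2*I*pi/3)   -1            exp(-2*I*pi/3)  exp(-I*pi/3)  
  chi_2          1             exp(2*I*pi/3)   exp(-2*I*pi/3)  1             exp(2*I*pi/3)   exp(-2*I*pi/3)
  chi_3          1             -1              1               -1            1               -1            
  chi_4          1             exp(-2*I*pi/3)  exp(2*I*pi/3)   1             exp(-2*I*pi/3)  exp(2*I*pi/3) 
  chi_5          1             exp(-I*pi/3)    exp(-2*I*pi/3)  -1            exp(2*I*pi/3)   exp(I*pi/3)   

Spot check: chi_2(0) = zeta_6^(2*0) = zeta_6^0 = 1.

Argument: Z/6Z is abelian, so all 6 irreducible complex representations are 1-dimensional. They are given by chi_k(m) = zeta_6^(k*m) for k = 0,...,5. Row orthogonality: sum_m chi_k(m) conj(chi_l(m)) = 6 * [k = l].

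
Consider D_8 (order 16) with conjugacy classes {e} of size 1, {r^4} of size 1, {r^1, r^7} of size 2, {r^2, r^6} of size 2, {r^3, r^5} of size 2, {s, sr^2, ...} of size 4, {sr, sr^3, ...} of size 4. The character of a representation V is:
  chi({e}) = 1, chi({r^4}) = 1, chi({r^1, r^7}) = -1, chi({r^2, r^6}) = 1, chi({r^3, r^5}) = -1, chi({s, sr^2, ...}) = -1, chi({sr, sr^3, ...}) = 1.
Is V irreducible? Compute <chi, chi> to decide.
Irreducible: <chi, chi> = 1.

Solution. <chi, chi> = (1/|G|) sum_C |C| * |chi(C)|^2 = (1/16)[1*|1|^2 + 1*|1|^2 + 2*|-1|^2 + 2*|1|^2 + 2*|-1|^2 + 4*|-1|^2 + 4*|1|^2]
  = (1/16)[(1) + (1) + (2) + (2) + (2) + (4) + (4)] = 16/16 = 1.
A character is irreducible iff <chi, chi> = 1, so this representation is irreducible.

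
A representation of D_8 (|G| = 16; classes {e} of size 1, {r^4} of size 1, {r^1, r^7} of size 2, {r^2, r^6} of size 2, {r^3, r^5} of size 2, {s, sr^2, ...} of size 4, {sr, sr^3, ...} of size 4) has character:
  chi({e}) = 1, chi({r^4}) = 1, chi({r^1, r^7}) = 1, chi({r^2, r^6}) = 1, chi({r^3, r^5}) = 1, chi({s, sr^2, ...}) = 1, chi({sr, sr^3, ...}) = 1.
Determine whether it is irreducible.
Irreducible: <chi, chi> = 1.

<chi, chi> = (1/|G|) sum_C |C| * |chi(C)|^2 = (1/16)[1*|1|^2 + 1*|1|^2 + 2*|1|^2 + 2*|1|^2 + 2*|1|^2 + 4*|1|^2 + 4*|1|^2]
  = (1/16)[(1) + (1) + (2) + (2) + (2) + (4) + (4)] = 16/16 = 1.
A character is irreducible iff <chi, chi> = 1, so this representation is irreducible.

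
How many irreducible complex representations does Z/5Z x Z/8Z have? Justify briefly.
40

Reasoning: The number of irreducible complex representations of a finite group equals its number of conjugacy classes. Z/5Z x Z/8Z is abelian of order 40, so every element is its own conjugacy class: 40 classes, so Z/5Z x Z/8Z (order 40) has exactly 40 irreducible complex representations.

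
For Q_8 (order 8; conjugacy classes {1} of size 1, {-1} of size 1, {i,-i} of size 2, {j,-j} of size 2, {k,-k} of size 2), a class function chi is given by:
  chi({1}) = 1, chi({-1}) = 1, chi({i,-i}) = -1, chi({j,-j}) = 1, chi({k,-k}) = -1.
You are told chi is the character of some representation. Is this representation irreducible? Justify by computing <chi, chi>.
Irreducible: <chi, chi> = 1.

Derivation: <chi, chi> = (1/|G|) sum_C |C| * |chi(C)|^2 = (1/8)[1*|1|^2 + 1*|1|^2 + 2*|-1|^2 + 2*|1|^2 + 2*|-1|^2]
  = (1/8)[(1) + (1) + (2) + (2) + (2)] = 8/8 = 1.
A character is irreducible iff <chi, chi> = 1, so this representation is irreducible.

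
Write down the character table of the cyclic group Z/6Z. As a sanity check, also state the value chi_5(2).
Character table of Z/6Z (irreps indexed chi_0,...,chi_5 with chi_k(m) = zeta_6^(k*m), zeta_6 = exp(2*pi*i/6)):
  irrep \ class  {0} (size 1)  {1} (size 1)    {2} (size 1)    {3} (size 1)  {4} (size 1)    {5} (size 1)  
  chi_0          1             1               1               1             1               1             
  chi_1          1             exp(I*pi/3)     exp(2*I*pi/3)   -1            exp(-2*I*pi/3)  exp(-I*pi/3)  
  chi_2          1             exp(2*I*pi/3)   exp(-2*I*pi/3)  1             exp(2*I*pi/3)   exp(-2*I*pi/3)
  chi_3          1             -1              1               -1            1               -1            
  chi_4          1             exp(-2*I*pi/3)  exp(2*I*pi/3)   1             exp(-2*I*pi/3)  exp(2*I*pi/3) 
  chi_5          1             exp(-I*pi/3)    exp(-2*I*pi/3)  -1            exp(2*I*pi/3)   exp(I*pi/3)   

Spot check: chi_5(2) = zeta_6^(5*2) = zeta_6^10 = exp(-2*I*pi/3).

Details: Z/6Z is abelian, so all 6 irreducible complex representations are 1-dimensional. They are given by chi_k(m) = zeta_6^(k*m) for k = 0,...,5. Row orthogonality: sum_m chi_k(m) conj(chi_l(m)) = 6 * [k = l].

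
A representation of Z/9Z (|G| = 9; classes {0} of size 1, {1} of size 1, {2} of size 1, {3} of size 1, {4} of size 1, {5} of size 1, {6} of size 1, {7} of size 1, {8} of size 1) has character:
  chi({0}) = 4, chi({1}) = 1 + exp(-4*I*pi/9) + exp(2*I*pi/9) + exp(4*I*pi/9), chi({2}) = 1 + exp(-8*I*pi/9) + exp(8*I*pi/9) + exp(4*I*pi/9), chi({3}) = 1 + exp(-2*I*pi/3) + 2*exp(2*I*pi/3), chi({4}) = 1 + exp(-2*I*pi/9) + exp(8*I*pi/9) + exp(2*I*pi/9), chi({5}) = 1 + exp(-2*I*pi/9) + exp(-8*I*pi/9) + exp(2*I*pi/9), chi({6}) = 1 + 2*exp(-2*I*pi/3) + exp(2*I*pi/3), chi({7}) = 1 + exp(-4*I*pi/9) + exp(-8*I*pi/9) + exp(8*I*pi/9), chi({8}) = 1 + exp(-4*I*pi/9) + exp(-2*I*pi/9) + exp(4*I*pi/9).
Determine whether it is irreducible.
Not irreducible (reducible): <chi, chi> = 4 > 1.

Proof sketch: <chi, chi> = (1/|G|) sum_C |C| * |chi(C)|^2 = (1/9)[1*|4|^2 + 1*|1 + exp(-4*I*pi/9) + exp(2*I*pi/9) + exp(4*I*pi/9)|^2 + 1*|1 + exp(-8*I*pi/9) + exp(8*I*pi/9) + exp(4*I*pi/9)|^2 + 1*|1 + exp(-2*I*pi/3) + 2*exp(2*I*pi/3)|^2 + 1*|1 + exp(-2*I*pi/9) + exp(8*I*pi/9) + exp(2*I*pi/9)|^2 + 1*|1 + exp(-2*I*pi/9) + exp(-8*I*pi/9) + exp(2*I*pi/9)|^2 + 1*|1 + 2*exp(-2*I*pi/3) + exp(2*I*pi/3)|^2 + 1*|1 + exp(-4*I*pi/9) + exp(-8*I*pi/9) + exp(8*I*pi/9)|^2 + 1*|1 + exp(-4*I*pi/9) + exp(-2*I*pi/9) + exp(4*I*pi/9)|^2]
  = (1/9)[(16) + (4 + 2*exp(-4*I*pi/9) + 2*exp(-2*I*pi/9) + exp(-2*I*pi/3) + exp(-8*I*pi/9) + exp(8*I*pi/9) + exp(2*I*pi/3) + 2*exp(2*I*pi/9) + 2*exp(4*I*pi/9)) + (4 + 2*exp(-4*I*pi/9) + exp(-2*I*pi/3) + 2*exp(-8*I*pi/9) + exp(-2*I*pi/9) + exp(2*I*pi/9) + 2*exp(8*I*pi/9) + exp(2*I*pi/3) + 2*exp(4*I*pi/9)) + (1) + (4 + 2*exp(-2*I*pi/9) + exp(-4*I*pi/9) + exp(-2*I*pi/3) + 2*exp(-8*I*pi/9) + 2*exp(8*I*pi/9) + exp(2*I*pi/3) + exp(4*I*pi/9) + 2*exp(2*I*pi/9)) + (4 + 2*exp(-2*I*pi/9) + exp(-4*I*pi/9) + exp(-2*I*pi/3) + 2*exp(-8*I*pi/9) + 2*exp(8*I*pi/9) + exp(2*I*pi/3) + exp(4*I*pi/9) + 2*exp(2*I*pi/9)) + (1) + (4 + 2*exp(-4*I*pi/9) + exp(-2*I*pi/3) + 2*exp(-8*I*pi/9) + exp(-2*I*pi/9) + exp(2*I*pi/9) + 2*exp(8*I*pi/9) + exp(2*I*pi/3) + 2*exp(4*I*pi/9)) + (4 + 2*exp(-4*I*pi/9) + 2*exp(-2*I*pi/9) + exp(-2*I*pi/3) + exp(-8*I*pi/9) + exp(8*I*pi/9) + exp(2*I*pi/3) + 2*exp(2*I*pi/9) + 2*exp(4*I*pi/9))] = 36/9 = 4.
(Exp terms are combined using exp(i*s)*conj(exp(i*t)) = exp(i*(s-t)), and sums of them are collapsed using the identity that for every m > 1 the m distinct m-th roots of unity sum to 0, e.g. 1 + exp(2*I*pi/3) + exp(-2*I*pi/3) = 0.)
A character is irreducible iff <chi, chi> = 1, so this representation is reducible.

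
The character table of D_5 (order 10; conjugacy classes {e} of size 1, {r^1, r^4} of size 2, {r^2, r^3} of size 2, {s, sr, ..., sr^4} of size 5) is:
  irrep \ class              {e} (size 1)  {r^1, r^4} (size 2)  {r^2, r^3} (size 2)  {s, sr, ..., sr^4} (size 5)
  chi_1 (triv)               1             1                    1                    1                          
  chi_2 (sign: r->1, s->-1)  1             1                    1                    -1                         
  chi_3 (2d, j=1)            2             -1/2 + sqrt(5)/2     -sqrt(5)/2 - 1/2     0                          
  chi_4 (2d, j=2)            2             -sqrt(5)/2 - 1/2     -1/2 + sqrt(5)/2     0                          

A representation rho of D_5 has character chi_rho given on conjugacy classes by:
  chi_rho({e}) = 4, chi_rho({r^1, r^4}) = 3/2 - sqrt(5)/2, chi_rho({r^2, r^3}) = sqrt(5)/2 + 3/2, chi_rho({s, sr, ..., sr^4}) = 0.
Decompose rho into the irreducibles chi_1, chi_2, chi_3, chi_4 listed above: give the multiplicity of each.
Multiplicities: chi_1: 1, chi_2: 1, chi_3: 0, chi_4: 1.

Proof sketch: Use <chi_rho, chi> = (1/|G|) sum_C |C| * chi_rho(C) * conj(chi(C)) with |G| = 10 for each irreducible chi in the table:
  <chi_rho, chi_1> = (1/10)[1*(4)*conj(1) + 2*(3/2 - sqrt(5)/2)*conj(1) + 2*(sqrt(5)/2 + 3/2)*conj(1) + 5*(0)*conj(1)]
      = (1/10)[(4) + (3 - sqrt(5)) + (sqrt(5) + 3) + (0)] = 10/10 = 1
  <chi_rho, chi_2> = (1/10)[1*(4)*conj(1) + 2*(3/2 - sqrt(5)/2)*conj(1) + 2*(sqrt(5)/2 + 3/2)*conj(1) + 5*(0)*conj(-1)]
      = (1/10)[(4) + (3 - sqrt(5)) + (sqrt(5) + 3) + (0)] = 10/10 = 1
  <chi_rho, chi_3> = (1/10)[1*(4)*conj(2) + 2*(3/2 - sqrt(5)/2)*conj(-1/2 + sqrt(5)/2) + 2*(sqrt(5)/2 + 3/2)*conj(-sqrt(5)/2 - 1/2) + 5*(0)*conj(0)]
      = (1/10)[(8) + (-4 + 2*sqrt(5)) + (-2*sqrt(5) - 4) + (0)] = 0/10 = 0
  <chi_rho, chi_4> = (1/10)[1*(4)*conj(2) + 2*(3/2 - sqrt(5)/2)*conj(-sqrt(5)/2 - 1/2) + 2*(sqrt(5)/2 + 3/2)*conj(-1/2 + sqrt(5)/2) + 5*(0)*conj(0)]
      = (1/10)[(8) + (1 - sqrt(5)) + (1 + sqrt(5)) + (0)] = 10/10 = 1
Dimension check: dim(rho) = sum (mult * dim) = 1*1 + 1*1 + 0*2 + 1*2 = 4 = chi_rho(e) = 4.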